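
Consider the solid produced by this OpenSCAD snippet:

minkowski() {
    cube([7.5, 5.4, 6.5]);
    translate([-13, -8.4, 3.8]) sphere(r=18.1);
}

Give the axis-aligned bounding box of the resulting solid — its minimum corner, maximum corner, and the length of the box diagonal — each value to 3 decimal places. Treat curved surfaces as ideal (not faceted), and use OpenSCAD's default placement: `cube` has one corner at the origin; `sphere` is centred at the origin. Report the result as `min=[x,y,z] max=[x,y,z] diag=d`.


min=[-31.100,-26.500,-14.300] max=[12.600,15.100,28.400] diag=73.916

A = translate([-13, -8.4, 3.8]) sphere(r=18.1) → bbox [-31.1,-26.5,-14.3] .. [5.1,9.7,21.9]
B = cube([7.5, 5.4, 6.5]) → bbox [0,0,0] .. [7.5,5.4,6.5]
lo = A.lo+B.lo = [-31.1+0, -26.5+0, -14.3+0] = [-31.100,-26.500,-14.300]
hi = A.hi+B.hi = [5.1+7.5, 9.7+5.4, 21.9+6.5] = [12.600,15.100,28.400]
diag = √(43.7²+41.6²+42.7²) = √5463.54 = 73.916


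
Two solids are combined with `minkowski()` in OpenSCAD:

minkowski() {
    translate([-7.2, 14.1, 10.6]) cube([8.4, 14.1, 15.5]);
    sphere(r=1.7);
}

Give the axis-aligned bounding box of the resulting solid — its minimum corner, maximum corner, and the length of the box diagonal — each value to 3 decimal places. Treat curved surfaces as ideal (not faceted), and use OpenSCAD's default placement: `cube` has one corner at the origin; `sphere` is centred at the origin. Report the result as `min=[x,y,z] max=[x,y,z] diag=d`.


min=[-8.900,12.400,8.900] max=[2.900,29.900,27.800] diag=28.332

A = translate([-7.2, 14.1, 10.6]) cube([8.4, 14.1, 15.5]) → bbox [-7.2,14.1,10.6] .. [1.2,28.2,26.1]
B = sphere(r=1.7) → bbox [-1.7,-1.7,-1.7] .. [1.7,1.7,1.7]
lo = A.lo+B.lo = [-7.2-1.7, 14.1-1.7, 10.6-1.7] = [-8.900,12.400,8.900]
hi = A.hi+B.hi = [1.2+1.7, 28.2+1.7, 26.1+1.7] = [2.900,29.900,27.800]
diag = √(11.8²+17.5²+18.9²) = √802.7 = 28.332


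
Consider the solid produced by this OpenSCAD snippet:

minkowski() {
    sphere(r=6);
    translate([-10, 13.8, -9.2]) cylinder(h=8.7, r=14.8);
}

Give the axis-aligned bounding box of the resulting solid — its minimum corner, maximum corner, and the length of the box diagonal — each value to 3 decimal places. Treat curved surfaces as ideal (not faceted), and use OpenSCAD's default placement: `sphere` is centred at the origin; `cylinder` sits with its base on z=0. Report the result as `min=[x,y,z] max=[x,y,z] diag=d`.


A = translate([-10, 13.8, -9.2]) cylinder(h=8.7, r=14.8) → bbox [-24.8,-1,-9.2] .. [4.8,28.6,-0.5]
B = sphere(r=6) → bbox [-6,-6,-6] .. [6,6,6]
lo = A.lo+B.lo = [-24.8-6, -1-6, -9.2-6] = [-30.800,-7.000,-15.200]
hi = A.hi+B.hi = [4.8+6, 28.6+6, -0.5+6] = [10.800,34.600,5.500]
diag = √(41.6²+41.6²+20.7²) = √3889.61 = 62.367

min=[-30.800,-7.000,-15.200] max=[10.800,34.600,5.500] diag=62.367


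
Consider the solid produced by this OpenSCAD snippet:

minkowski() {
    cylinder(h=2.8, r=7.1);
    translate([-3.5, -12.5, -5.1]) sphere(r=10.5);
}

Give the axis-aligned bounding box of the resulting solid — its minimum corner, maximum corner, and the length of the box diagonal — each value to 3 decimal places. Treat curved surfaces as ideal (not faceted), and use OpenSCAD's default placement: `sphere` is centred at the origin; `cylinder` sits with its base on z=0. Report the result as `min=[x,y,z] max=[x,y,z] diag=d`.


min=[-21.100,-30.100,-15.600] max=[14.100,5.100,8.200] diag=55.177

A = translate([-3.5, -12.5, -5.1]) sphere(r=10.5) → bbox [-14,-23,-15.6] .. [7,-2,5.4]
B = cylinder(h=2.8, r=7.1) → bbox [-7.1,-7.1,0] .. [7.1,7.1,2.8]
lo = A.lo+B.lo = [-14-7.1, -23-7.1, -15.6+0] = [-21.100,-30.100,-15.600]
hi = A.hi+B.hi = [7+7.1, -2+7.1, 5.4+2.8] = [14.100,5.100,8.200]
diag = √(35.2²+35.2²+23.8²) = √3044.52 = 55.177


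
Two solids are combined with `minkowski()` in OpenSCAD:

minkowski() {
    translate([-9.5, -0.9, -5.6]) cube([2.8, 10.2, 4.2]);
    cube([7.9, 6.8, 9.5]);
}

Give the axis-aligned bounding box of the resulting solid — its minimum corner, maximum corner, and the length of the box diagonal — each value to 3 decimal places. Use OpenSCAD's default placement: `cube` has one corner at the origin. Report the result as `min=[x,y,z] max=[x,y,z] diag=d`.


A = translate([-9.5, -0.9, -5.6]) cube([2.8, 10.2, 4.2]) → bbox [-9.5,-0.9,-5.6] .. [-6.7,9.3,-1.4]
B = cube([7.9, 6.8, 9.5]) → bbox [0,0,0] .. [7.9,6.8,9.5]
lo = A.lo+B.lo = [-9.5+0, -0.9+0, -5.6+0] = [-9.500,-0.900,-5.600]
hi = A.hi+B.hi = [-6.7+7.9, 9.3+6.8, -1.4+9.5] = [1.200,16.100,8.100]
diag = √(10.7²+17²+13.7²) = √591.18 = 24.314

min=[-9.500,-0.900,-5.600] max=[1.200,16.100,8.100] diag=24.314


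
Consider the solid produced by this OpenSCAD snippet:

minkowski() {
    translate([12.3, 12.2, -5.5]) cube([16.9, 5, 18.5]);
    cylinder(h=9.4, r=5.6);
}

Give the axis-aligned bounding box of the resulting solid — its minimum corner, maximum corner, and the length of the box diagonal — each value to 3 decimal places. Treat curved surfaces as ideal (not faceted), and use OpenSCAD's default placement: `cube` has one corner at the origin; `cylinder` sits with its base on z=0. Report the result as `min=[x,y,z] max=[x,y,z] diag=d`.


A = translate([12.3, 12.2, -5.5]) cube([16.9, 5, 18.5]) → bbox [12.3,12.2,-5.5] .. [29.2,17.2,13]
B = cylinder(h=9.4, r=5.6) → bbox [-5.6,-5.6,0] .. [5.6,5.6,9.4]
lo = A.lo+B.lo = [12.3-5.6, 12.2-5.6, -5.5+0] = [6.700,6.600,-5.500]
hi = A.hi+B.hi = [29.2+5.6, 17.2+5.6, 13+9.4] = [34.800,22.800,22.400]
diag = √(28.1²+16.2²+27.9²) = √1830.46 = 42.784

min=[6.700,6.600,-5.500] max=[34.800,22.800,22.400] diag=42.784


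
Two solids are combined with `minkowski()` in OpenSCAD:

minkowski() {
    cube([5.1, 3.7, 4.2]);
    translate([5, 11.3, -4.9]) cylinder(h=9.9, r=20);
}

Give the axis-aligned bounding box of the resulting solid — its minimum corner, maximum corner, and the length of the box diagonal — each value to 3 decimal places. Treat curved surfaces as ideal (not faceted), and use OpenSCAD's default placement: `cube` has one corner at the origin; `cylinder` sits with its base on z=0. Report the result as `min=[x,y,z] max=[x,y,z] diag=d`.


min=[-15.000,-8.700,-4.900] max=[30.100,35.000,9.200] diag=64.362

A = translate([5, 11.3, -4.9]) cylinder(h=9.9, r=20) → bbox [-15,-8.7,-4.9] .. [25,31.3,5]
B = cube([5.1, 3.7, 4.2]) → bbox [0,0,0] .. [5.1,3.7,4.2]
lo = A.lo+B.lo = [-15+0, -8.7+0, -4.9+0] = [-15.000,-8.700,-4.900]
hi = A.hi+B.hi = [25+5.1, 31.3+3.7, 5+4.2] = [30.100,35.000,9.200]
diag = √(45.1²+43.7²+14.1²) = √4142.51 = 64.362


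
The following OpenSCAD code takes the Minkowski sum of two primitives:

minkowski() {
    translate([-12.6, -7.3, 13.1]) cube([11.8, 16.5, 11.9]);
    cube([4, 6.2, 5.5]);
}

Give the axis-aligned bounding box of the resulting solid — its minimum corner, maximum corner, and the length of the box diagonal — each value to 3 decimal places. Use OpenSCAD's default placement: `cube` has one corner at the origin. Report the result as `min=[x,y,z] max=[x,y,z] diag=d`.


min=[-12.600,-7.300,13.100] max=[3.200,15.400,30.500] diag=32.676

A = translate([-12.6, -7.3, 13.1]) cube([11.8, 16.5, 11.9]) → bbox [-12.6,-7.3,13.1] .. [-0.8,9.2,25]
B = cube([4, 6.2, 5.5]) → bbox [0,0,0] .. [4,6.2,5.5]
lo = A.lo+B.lo = [-12.6+0, -7.3+0, 13.1+0] = [-12.600,-7.300,13.100]
hi = A.hi+B.hi = [-0.8+4, 9.2+6.2, 25+5.5] = [3.200,15.400,30.500]
diag = √(15.8²+22.7²+17.4²) = √1067.69 = 32.676


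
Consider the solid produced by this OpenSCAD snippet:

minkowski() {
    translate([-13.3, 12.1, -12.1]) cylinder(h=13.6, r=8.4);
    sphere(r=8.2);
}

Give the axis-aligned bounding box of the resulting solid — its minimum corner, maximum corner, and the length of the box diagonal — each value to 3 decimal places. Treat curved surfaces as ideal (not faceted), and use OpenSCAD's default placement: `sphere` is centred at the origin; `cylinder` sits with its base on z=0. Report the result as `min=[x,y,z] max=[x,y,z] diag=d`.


A = translate([-13.3, 12.1, -12.1]) cylinder(h=13.6, r=8.4) → bbox [-21.7,3.7,-12.1] .. [-4.9,20.5,1.5]
B = sphere(r=8.2) → bbox [-8.2,-8.2,-8.2] .. [8.2,8.2,8.2]
lo = A.lo+B.lo = [-21.7-8.2, 3.7-8.2, -12.1-8.2] = [-29.900,-4.500,-20.300]
hi = A.hi+B.hi = [-4.9+8.2, 20.5+8.2, 1.5+8.2] = [3.300,28.700,9.700]
diag = √(33.2²+33.2²+30²) = √3104.48 = 55.718

min=[-29.900,-4.500,-20.300] max=[3.300,28.700,9.700] diag=55.718


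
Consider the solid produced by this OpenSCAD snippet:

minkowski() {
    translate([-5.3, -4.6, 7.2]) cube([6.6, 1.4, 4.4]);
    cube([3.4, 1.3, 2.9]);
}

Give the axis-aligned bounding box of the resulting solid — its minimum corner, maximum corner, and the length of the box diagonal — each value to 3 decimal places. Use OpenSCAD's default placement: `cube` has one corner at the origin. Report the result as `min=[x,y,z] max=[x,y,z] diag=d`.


min=[-5.300,-4.600,7.200] max=[4.700,-1.900,14.500] diag=12.672

A = translate([-5.3, -4.6, 7.2]) cube([6.6, 1.4, 4.4]) → bbox [-5.3,-4.6,7.2] .. [1.3,-3.2,11.6]
B = cube([3.4, 1.3, 2.9]) → bbox [0,0,0] .. [3.4,1.3,2.9]
lo = A.lo+B.lo = [-5.3+0, -4.6+0, 7.2+0] = [-5.300,-4.600,7.200]
hi = A.hi+B.hi = [1.3+3.4, -3.2+1.3, 11.6+2.9] = [4.700,-1.900,14.500]
diag = √(10²+2.7²+7.3²) = √160.58 = 12.672


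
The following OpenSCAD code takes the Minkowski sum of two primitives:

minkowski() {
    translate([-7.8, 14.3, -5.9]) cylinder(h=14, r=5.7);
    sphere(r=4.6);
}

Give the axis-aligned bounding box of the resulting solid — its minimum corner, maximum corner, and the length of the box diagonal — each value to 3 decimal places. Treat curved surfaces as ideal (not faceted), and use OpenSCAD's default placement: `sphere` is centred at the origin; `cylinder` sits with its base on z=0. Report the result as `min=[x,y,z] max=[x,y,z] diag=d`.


min=[-18.100,4.000,-10.500] max=[2.500,24.600,12.700] diag=37.242

A = translate([-7.8, 14.3, -5.9]) cylinder(h=14, r=5.7) → bbox [-13.5,8.6,-5.9] .. [-2.1,20,8.1]
B = sphere(r=4.6) → bbox [-4.6,-4.6,-4.6] .. [4.6,4.6,4.6]
lo = A.lo+B.lo = [-13.5-4.6, 8.6-4.6, -5.9-4.6] = [-18.100,4.000,-10.500]
hi = A.hi+B.hi = [-2.1+4.6, 20+4.6, 8.1+4.6] = [2.500,24.600,12.700]
diag = √(20.6²+20.6²+23.2²) = √1386.96 = 37.242


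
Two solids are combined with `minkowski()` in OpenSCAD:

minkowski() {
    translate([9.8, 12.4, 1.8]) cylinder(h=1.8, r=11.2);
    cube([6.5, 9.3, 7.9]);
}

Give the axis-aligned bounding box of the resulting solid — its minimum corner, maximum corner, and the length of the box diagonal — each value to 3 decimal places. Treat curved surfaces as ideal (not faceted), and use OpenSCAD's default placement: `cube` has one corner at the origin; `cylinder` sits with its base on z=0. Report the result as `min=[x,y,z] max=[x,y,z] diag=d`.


A = translate([9.8, 12.4, 1.8]) cylinder(h=1.8, r=11.2) → bbox [-1.4,1.2,1.8] .. [21,23.6,3.6]
B = cube([6.5, 9.3, 7.9]) → bbox [0,0,0] .. [6.5,9.3,7.9]
lo = A.lo+B.lo = [-1.4+0, 1.2+0, 1.8+0] = [-1.400,1.200,1.800]
hi = A.hi+B.hi = [21+6.5, 23.6+9.3, 3.6+7.9] = [27.500,32.900,11.500]
diag = √(28.9²+31.7²+9.7²) = √1934.19 = 43.979

min=[-1.400,1.200,1.800] max=[27.500,32.900,11.500] diag=43.979


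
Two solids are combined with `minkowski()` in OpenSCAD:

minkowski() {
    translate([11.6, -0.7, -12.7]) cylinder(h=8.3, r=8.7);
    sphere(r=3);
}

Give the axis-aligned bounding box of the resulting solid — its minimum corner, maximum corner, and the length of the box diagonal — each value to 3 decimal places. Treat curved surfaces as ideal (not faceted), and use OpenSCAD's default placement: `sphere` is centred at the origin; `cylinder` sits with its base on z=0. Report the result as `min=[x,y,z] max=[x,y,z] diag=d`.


A = translate([11.6, -0.7, -12.7]) cylinder(h=8.3, r=8.7) → bbox [2.9,-9.4,-12.7] .. [20.3,8,-4.4]
B = sphere(r=3) → bbox [-3,-3,-3] .. [3,3,3]
lo = A.lo+B.lo = [2.9-3, -9.4-3, -12.7-3] = [-0.100,-12.400,-15.700]
hi = A.hi+B.hi = [20.3+3, 8+3, -4.4+3] = [23.300,11.000,-1.400]
diag = √(23.4²+23.4²+14.3²) = √1299.61 = 36.050

min=[-0.100,-12.400,-15.700] max=[23.300,11.000,-1.400] diag=36.050


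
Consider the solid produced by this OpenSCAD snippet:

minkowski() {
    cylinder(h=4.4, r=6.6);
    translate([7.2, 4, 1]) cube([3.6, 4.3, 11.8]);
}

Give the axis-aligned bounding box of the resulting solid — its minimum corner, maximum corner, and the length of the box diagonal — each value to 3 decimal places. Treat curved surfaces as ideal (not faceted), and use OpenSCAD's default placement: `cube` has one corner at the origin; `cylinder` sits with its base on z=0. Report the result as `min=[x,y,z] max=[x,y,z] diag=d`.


A = translate([7.2, 4, 1]) cube([3.6, 4.3, 11.8]) → bbox [7.2,4,1] .. [10.8,8.3,12.8]
B = cylinder(h=4.4, r=6.6) → bbox [-6.6,-6.6,0] .. [6.6,6.6,4.4]
lo = A.lo+B.lo = [7.2-6.6, 4-6.6, 1+0] = [0.600,-2.600,1.000]
hi = A.hi+B.hi = [10.8+6.6, 8.3+6.6, 12.8+4.4] = [17.400,14.900,17.200]
diag = √(16.8²+17.5²+16.2²) = √850.93 = 29.171

min=[0.600,-2.600,1.000] max=[17.400,14.900,17.200] diag=29.171


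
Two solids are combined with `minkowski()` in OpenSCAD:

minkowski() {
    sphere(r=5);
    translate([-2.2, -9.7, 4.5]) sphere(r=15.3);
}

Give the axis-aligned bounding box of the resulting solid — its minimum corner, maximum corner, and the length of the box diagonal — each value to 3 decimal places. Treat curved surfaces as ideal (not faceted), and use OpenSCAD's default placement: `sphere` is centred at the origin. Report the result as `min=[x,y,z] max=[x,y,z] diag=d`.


min=[-22.500,-30.000,-15.800] max=[18.100,10.600,24.800] diag=70.321

A = translate([-2.2, -9.7, 4.5]) sphere(r=15.3) → bbox [-17.5,-25,-10.8] .. [13.1,5.6,19.8]
B = sphere(r=5) → bbox [-5,-5,-5] .. [5,5,5]
lo = A.lo+B.lo = [-17.5-5, -25-5, -10.8-5] = [-22.500,-30.000,-15.800]
hi = A.hi+B.hi = [13.1+5, 5.6+5, 19.8+5] = [18.100,10.600,24.800]
diag = √(40.6²+40.6²+40.6²) = √4945.08 = 70.321


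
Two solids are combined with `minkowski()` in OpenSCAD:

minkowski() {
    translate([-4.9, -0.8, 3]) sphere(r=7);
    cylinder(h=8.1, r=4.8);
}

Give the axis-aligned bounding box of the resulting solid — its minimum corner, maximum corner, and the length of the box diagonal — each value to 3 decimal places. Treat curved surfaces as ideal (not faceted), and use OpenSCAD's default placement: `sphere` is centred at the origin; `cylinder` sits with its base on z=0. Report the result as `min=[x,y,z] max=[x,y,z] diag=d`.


min=[-16.700,-12.600,-4.000] max=[6.900,11.000,18.100] diag=40.029

A = translate([-4.9, -0.8, 3]) sphere(r=7) → bbox [-11.9,-7.8,-4] .. [2.1,6.2,10]
B = cylinder(h=8.1, r=4.8) → bbox [-4.8,-4.8,0] .. [4.8,4.8,8.1]
lo = A.lo+B.lo = [-11.9-4.8, -7.8-4.8, -4+0] = [-16.700,-12.600,-4.000]
hi = A.hi+B.hi = [2.1+4.8, 6.2+4.8, 10+8.1] = [6.900,11.000,18.100]
diag = √(23.6²+23.6²+22.1²) = √1602.33 = 40.029


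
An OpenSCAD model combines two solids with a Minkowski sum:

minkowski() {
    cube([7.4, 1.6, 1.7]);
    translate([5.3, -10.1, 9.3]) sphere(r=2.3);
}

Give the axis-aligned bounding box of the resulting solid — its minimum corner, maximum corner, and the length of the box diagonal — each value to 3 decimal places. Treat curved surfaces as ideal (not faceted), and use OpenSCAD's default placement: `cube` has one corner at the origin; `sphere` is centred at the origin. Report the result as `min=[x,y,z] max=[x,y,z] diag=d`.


min=[3.000,-12.400,7.000] max=[15.000,-6.200,13.300] diag=14.904

A = translate([5.3, -10.1, 9.3]) sphere(r=2.3) → bbox [3,-12.4,7] .. [7.6,-7.8,11.6]
B = cube([7.4, 1.6, 1.7]) → bbox [0,0,0] .. [7.4,1.6,1.7]
lo = A.lo+B.lo = [3+0, -12.4+0, 7+0] = [3.000,-12.400,7.000]
hi = A.hi+B.hi = [7.6+7.4, -7.8+1.6, 11.6+1.7] = [15.000,-6.200,13.300]
diag = √(12²+6.2²+6.3²) = √222.13 = 14.904


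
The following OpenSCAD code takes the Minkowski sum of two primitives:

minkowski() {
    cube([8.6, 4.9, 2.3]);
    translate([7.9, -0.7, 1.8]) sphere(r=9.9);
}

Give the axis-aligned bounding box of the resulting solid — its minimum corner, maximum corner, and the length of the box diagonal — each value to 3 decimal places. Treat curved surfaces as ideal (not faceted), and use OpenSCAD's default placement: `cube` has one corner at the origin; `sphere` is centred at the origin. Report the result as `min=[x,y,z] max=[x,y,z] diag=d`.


min=[-2.000,-10.600,-8.100] max=[26.400,14.100,14.000] diag=43.647

A = translate([7.9, -0.7, 1.8]) sphere(r=9.9) → bbox [-2,-10.6,-8.1] .. [17.8,9.2,11.7]
B = cube([8.6, 4.9, 2.3]) → bbox [0,0,0] .. [8.6,4.9,2.3]
lo = A.lo+B.lo = [-2+0, -10.6+0, -8.1+0] = [-2.000,-10.600,-8.100]
hi = A.hi+B.hi = [17.8+8.6, 9.2+4.9, 11.7+2.3] = [26.400,14.100,14.000]
diag = √(28.4²+24.7²+22.1²) = √1905.06 = 43.647


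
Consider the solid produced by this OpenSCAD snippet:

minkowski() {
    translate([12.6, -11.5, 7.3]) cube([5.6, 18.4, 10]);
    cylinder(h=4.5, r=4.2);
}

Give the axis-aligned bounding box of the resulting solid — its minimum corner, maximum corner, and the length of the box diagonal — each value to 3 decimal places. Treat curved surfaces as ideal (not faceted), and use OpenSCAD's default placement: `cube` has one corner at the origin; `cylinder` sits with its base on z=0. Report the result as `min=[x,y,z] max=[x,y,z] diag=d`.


min=[8.400,-15.700,7.300] max=[22.400,11.100,21.800] diag=33.533

A = translate([12.6, -11.5, 7.3]) cube([5.6, 18.4, 10]) → bbox [12.6,-11.5,7.3] .. [18.2,6.9,17.3]
B = cylinder(h=4.5, r=4.2) → bbox [-4.2,-4.2,0] .. [4.2,4.2,4.5]
lo = A.lo+B.lo = [12.6-4.2, -11.5-4.2, 7.3+0] = [8.400,-15.700,7.300]
hi = A.hi+B.hi = [18.2+4.2, 6.9+4.2, 17.3+4.5] = [22.400,11.100,21.800]
diag = √(14²+26.8²+14.5²) = √1124.49 = 33.533


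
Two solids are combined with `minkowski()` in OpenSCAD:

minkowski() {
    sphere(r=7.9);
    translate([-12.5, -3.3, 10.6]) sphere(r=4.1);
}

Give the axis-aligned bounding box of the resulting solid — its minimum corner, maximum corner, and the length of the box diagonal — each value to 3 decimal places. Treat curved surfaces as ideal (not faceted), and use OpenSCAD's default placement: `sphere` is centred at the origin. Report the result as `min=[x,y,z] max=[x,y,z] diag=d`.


A = translate([-12.5, -3.3, 10.6]) sphere(r=4.1) → bbox [-16.6,-7.4,6.5] .. [-8.4,0.8,14.7]
B = sphere(r=7.9) → bbox [-7.9,-7.9,-7.9] .. [7.9,7.9,7.9]
lo = A.lo+B.lo = [-16.6-7.9, -7.4-7.9, 6.5-7.9] = [-24.500,-15.300,-1.400]
hi = A.hi+B.hi = [-8.4+7.9, 0.8+7.9, 14.7+7.9] = [-0.500,8.700,22.600]
diag = √(24²+24²+24²) = √1728 = 41.569

min=[-24.500,-15.300,-1.400] max=[-0.500,8.700,22.600] diag=41.569


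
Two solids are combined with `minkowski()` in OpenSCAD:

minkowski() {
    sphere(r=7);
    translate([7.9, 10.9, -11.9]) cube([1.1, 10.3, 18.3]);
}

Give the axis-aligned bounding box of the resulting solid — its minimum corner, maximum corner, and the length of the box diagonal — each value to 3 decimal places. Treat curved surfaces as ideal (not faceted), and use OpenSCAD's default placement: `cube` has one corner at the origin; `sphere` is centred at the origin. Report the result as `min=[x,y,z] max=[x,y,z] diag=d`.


min=[0.900,3.900,-18.900] max=[16.000,28.200,13.400] diag=43.148

A = translate([7.9, 10.9, -11.9]) cube([1.1, 10.3, 18.3]) → bbox [7.9,10.9,-11.9] .. [9,21.2,6.4]
B = sphere(r=7) → bbox [-7,-7,-7] .. [7,7,7]
lo = A.lo+B.lo = [7.9-7, 10.9-7, -11.9-7] = [0.900,3.900,-18.900]
hi = A.hi+B.hi = [9+7, 21.2+7, 6.4+7] = [16.000,28.200,13.400]
diag = √(15.1²+24.3²+32.3²) = √1861.79 = 43.148


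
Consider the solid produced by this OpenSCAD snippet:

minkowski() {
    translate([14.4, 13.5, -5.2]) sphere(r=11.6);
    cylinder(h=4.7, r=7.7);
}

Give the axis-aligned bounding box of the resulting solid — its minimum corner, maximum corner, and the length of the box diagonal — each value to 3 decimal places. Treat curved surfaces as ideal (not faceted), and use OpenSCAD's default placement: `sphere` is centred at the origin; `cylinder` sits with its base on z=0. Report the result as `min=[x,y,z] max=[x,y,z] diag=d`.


min=[-4.900,-5.800,-16.800] max=[33.700,32.800,11.100] diag=61.305

A = translate([14.4, 13.5, -5.2]) sphere(r=11.6) → bbox [2.8,1.9,-16.8] .. [26,25.1,6.4]
B = cylinder(h=4.7, r=7.7) → bbox [-7.7,-7.7,0] .. [7.7,7.7,4.7]
lo = A.lo+B.lo = [2.8-7.7, 1.9-7.7, -16.8+0] = [-4.900,-5.800,-16.800]
hi = A.hi+B.hi = [26+7.7, 25.1+7.7, 6.4+4.7] = [33.700,32.800,11.100]
diag = √(38.6²+38.6²+27.9²) = √3758.33 = 61.305


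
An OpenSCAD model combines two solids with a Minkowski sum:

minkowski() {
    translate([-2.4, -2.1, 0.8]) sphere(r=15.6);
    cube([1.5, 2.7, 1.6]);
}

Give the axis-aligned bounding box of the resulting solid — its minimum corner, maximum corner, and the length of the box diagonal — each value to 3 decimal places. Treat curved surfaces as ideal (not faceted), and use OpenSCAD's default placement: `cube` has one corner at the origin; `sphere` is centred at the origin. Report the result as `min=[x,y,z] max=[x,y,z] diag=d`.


A = translate([-2.4, -2.1, 0.8]) sphere(r=15.6) → bbox [-18,-17.7,-14.8] .. [13.2,13.5,16.4]
B = cube([1.5, 2.7, 1.6]) → bbox [0,0,0] .. [1.5,2.7,1.6]
lo = A.lo+B.lo = [-18+0, -17.7+0, -14.8+0] = [-18.000,-17.700,-14.800]
hi = A.hi+B.hi = [13.2+1.5, 13.5+2.7, 16.4+1.6] = [14.700,16.200,18.000]
diag = √(32.7²+33.9²+32.8²) = √3294.34 = 57.396

min=[-18.000,-17.700,-14.800] max=[14.700,16.200,18.000] diag=57.396


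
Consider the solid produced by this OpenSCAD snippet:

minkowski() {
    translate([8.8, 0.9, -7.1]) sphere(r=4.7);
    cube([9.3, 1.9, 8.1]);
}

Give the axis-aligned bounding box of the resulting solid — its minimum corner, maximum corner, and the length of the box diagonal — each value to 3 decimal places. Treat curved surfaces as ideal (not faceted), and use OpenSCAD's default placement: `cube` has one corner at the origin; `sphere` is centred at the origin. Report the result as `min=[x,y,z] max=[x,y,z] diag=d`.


min=[4.100,-3.800,-11.800] max=[22.800,7.500,5.700] diag=27.993

A = translate([8.8, 0.9, -7.1]) sphere(r=4.7) → bbox [4.1,-3.8,-11.8] .. [13.5,5.6,-2.4]
B = cube([9.3, 1.9, 8.1]) → bbox [0,0,0] .. [9.3,1.9,8.1]
lo = A.lo+B.lo = [4.1+0, -3.8+0, -11.8+0] = [4.100,-3.800,-11.800]
hi = A.hi+B.hi = [13.5+9.3, 5.6+1.9, -2.4+8.1] = [22.800,7.500,5.700]
diag = √(18.7²+11.3²+17.5²) = √783.63 = 27.993


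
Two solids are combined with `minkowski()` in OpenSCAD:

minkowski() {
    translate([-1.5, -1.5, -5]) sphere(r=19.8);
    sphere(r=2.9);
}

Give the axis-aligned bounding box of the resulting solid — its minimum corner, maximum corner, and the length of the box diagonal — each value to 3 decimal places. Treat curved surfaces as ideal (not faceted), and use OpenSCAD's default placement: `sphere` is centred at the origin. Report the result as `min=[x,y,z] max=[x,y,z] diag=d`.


A = translate([-1.5, -1.5, -5]) sphere(r=19.8) → bbox [-21.3,-21.3,-24.8] .. [18.3,18.3,14.8]
B = sphere(r=2.9) → bbox [-2.9,-2.9,-2.9] .. [2.9,2.9,2.9]
lo = A.lo+B.lo = [-21.3-2.9, -21.3-2.9, -24.8-2.9] = [-24.200,-24.200,-27.700]
hi = A.hi+B.hi = [18.3+2.9, 18.3+2.9, 14.8+2.9] = [21.200,21.200,17.700]
diag = √(45.4²+45.4²+45.4²) = √6183.48 = 78.635

min=[-24.200,-24.200,-27.700] max=[21.200,21.200,17.700] diag=78.635


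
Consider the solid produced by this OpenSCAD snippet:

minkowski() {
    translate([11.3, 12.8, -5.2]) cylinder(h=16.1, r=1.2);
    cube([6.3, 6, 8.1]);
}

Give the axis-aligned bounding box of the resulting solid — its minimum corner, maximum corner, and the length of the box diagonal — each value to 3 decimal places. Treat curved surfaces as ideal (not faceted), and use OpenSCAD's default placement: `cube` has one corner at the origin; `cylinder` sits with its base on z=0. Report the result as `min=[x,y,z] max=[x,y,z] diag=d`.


A = translate([11.3, 12.8, -5.2]) cylinder(h=16.1, r=1.2) → bbox [10.1,11.6,-5.2] .. [12.5,14,10.9]
B = cube([6.3, 6, 8.1]) → bbox [0,0,0] .. [6.3,6,8.1]
lo = A.lo+B.lo = [10.1+0, 11.6+0, -5.2+0] = [10.100,11.600,-5.200]
hi = A.hi+B.hi = [12.5+6.3, 14+6, 10.9+8.1] = [18.800,20.000,19.000]
diag = √(8.7²+8.4²+24.2²) = √731.89 = 27.053

min=[10.100,11.600,-5.200] max=[18.800,20.000,19.000] diag=27.053


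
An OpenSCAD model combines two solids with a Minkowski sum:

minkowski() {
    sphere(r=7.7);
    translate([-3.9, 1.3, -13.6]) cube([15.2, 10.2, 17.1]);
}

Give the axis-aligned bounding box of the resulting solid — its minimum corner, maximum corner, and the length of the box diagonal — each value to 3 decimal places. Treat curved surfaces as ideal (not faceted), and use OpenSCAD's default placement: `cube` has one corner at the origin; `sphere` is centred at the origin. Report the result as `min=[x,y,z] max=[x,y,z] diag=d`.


A = translate([-3.9, 1.3, -13.6]) cube([15.2, 10.2, 17.1]) → bbox [-3.9,1.3,-13.6] .. [11.3,11.5,3.5]
B = sphere(r=7.7) → bbox [-7.7,-7.7,-7.7] .. [7.7,7.7,7.7]
lo = A.lo+B.lo = [-3.9-7.7, 1.3-7.7, -13.6-7.7] = [-11.600,-6.400,-21.300]
hi = A.hi+B.hi = [11.3+7.7, 11.5+7.7, 3.5+7.7] = [19.000,19.200,11.200]
diag = √(30.6²+25.6²+32.5²) = √2647.97 = 51.458

min=[-11.600,-6.400,-21.300] max=[19.000,19.200,11.200] diag=51.458


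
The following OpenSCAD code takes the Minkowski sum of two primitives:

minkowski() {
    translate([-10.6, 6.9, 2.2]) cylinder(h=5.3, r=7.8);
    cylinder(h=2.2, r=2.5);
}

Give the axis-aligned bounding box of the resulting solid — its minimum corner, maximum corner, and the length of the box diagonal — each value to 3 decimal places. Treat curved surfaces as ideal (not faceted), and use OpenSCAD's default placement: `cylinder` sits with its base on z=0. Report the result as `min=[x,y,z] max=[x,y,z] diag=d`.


min=[-20.900,-3.400,2.200] max=[-0.300,17.200,9.700] diag=30.083

A = translate([-10.6, 6.9, 2.2]) cylinder(h=5.3, r=7.8) → bbox [-18.4,-0.9,2.2] .. [-2.8,14.7,7.5]
B = cylinder(h=2.2, r=2.5) → bbox [-2.5,-2.5,0] .. [2.5,2.5,2.2]
lo = A.lo+B.lo = [-18.4-2.5, -0.9-2.5, 2.2+0] = [-20.900,-3.400,2.200]
hi = A.hi+B.hi = [-2.8+2.5, 14.7+2.5, 7.5+2.2] = [-0.300,17.200,9.700]
diag = √(20.6²+20.6²+7.5²) = √904.97 = 30.083


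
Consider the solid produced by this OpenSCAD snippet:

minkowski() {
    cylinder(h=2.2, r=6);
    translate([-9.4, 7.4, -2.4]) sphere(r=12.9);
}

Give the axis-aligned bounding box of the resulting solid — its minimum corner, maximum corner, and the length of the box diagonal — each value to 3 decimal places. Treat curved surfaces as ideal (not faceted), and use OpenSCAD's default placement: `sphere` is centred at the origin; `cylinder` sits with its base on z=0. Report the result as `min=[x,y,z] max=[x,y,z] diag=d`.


min=[-28.300,-11.500,-15.300] max=[9.500,26.300,12.700] diag=60.346

A = translate([-9.4, 7.4, -2.4]) sphere(r=12.9) → bbox [-22.3,-5.5,-15.3] .. [3.5,20.3,10.5]
B = cylinder(h=2.2, r=6) → bbox [-6,-6,0] .. [6,6,2.2]
lo = A.lo+B.lo = [-22.3-6, -5.5-6, -15.3+0] = [-28.300,-11.500,-15.300]
hi = A.hi+B.hi = [3.5+6, 20.3+6, 10.5+2.2] = [9.500,26.300,12.700]
diag = √(37.8²+37.8²+28²) = √3641.68 = 60.346


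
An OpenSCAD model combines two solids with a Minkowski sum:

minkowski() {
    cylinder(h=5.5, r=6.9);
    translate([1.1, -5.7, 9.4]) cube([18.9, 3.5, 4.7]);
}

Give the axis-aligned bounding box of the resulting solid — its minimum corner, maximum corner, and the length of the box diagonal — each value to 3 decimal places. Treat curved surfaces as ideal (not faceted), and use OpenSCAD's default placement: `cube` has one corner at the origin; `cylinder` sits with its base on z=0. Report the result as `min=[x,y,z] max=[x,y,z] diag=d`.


min=[-5.800,-12.600,9.400] max=[26.900,4.700,19.600] diag=38.375

A = translate([1.1, -5.7, 9.4]) cube([18.9, 3.5, 4.7]) → bbox [1.1,-5.7,9.4] .. [20,-2.2,14.1]
B = cylinder(h=5.5, r=6.9) → bbox [-6.9,-6.9,0] .. [6.9,6.9,5.5]
lo = A.lo+B.lo = [1.1-6.9, -5.7-6.9, 9.4+0] = [-5.800,-12.600,9.400]
hi = A.hi+B.hi = [20+6.9, -2.2+6.9, 14.1+5.5] = [26.900,4.700,19.600]
diag = √(32.7²+17.3²+10.2²) = √1472.62 = 38.375


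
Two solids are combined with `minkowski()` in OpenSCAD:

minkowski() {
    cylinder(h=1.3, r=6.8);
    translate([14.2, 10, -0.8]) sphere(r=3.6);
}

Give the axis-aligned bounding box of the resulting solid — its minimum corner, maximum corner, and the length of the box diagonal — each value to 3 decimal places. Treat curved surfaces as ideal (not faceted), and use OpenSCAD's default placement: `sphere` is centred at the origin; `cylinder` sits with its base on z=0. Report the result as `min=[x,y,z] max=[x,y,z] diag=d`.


A = translate([14.2, 10, -0.8]) sphere(r=3.6) → bbox [10.6,6.4,-4.4] .. [17.8,13.6,2.8]
B = cylinder(h=1.3, r=6.8) → bbox [-6.8,-6.8,0] .. [6.8,6.8,1.3]
lo = A.lo+B.lo = [10.6-6.8, 6.4-6.8, -4.4+0] = [3.800,-0.400,-4.400]
hi = A.hi+B.hi = [17.8+6.8, 13.6+6.8, 2.8+1.3] = [24.600,20.400,4.100]
diag = √(20.8²+20.8²+8.5²) = √937.53 = 30.619

min=[3.800,-0.400,-4.400] max=[24.600,20.400,4.100] diag=30.619


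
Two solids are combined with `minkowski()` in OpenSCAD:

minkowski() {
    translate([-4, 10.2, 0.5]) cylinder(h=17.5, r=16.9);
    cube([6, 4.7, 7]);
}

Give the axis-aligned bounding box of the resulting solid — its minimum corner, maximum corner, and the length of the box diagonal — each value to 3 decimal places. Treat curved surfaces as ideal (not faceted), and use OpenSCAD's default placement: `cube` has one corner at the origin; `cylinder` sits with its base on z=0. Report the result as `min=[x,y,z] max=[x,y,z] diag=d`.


A = translate([-4, 10.2, 0.5]) cylinder(h=17.5, r=16.9) → bbox [-20.9,-6.7,0.5] .. [12.9,27.1,18]
B = cube([6, 4.7, 7]) → bbox [0,0,0] .. [6,4.7,7]
lo = A.lo+B.lo = [-20.9+0, -6.7+0, 0.5+0] = [-20.900,-6.700,0.500]
hi = A.hi+B.hi = [12.9+6, 27.1+4.7, 18+7] = [18.900,31.800,25.000]
diag = √(39.8²+38.5²+24.5²) = √3666.54 = 60.552

min=[-20.900,-6.700,0.500] max=[18.900,31.800,25.000] diag=60.552


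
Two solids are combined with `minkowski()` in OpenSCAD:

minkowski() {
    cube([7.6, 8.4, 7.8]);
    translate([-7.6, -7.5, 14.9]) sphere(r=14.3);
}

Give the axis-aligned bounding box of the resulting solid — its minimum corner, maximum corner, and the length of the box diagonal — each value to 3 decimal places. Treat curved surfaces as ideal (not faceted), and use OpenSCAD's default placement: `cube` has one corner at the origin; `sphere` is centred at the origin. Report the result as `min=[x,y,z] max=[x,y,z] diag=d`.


min=[-21.900,-21.800,0.600] max=[14.300,15.200,37.000] diag=63.280

A = translate([-7.6, -7.5, 14.9]) sphere(r=14.3) → bbox [-21.9,-21.8,0.6] .. [6.7,6.8,29.2]
B = cube([7.6, 8.4, 7.8]) → bbox [0,0,0] .. [7.6,8.4,7.8]
lo = A.lo+B.lo = [-21.9+0, -21.8+0, 0.6+0] = [-21.900,-21.800,0.600]
hi = A.hi+B.hi = [6.7+7.6, 6.8+8.4, 29.2+7.8] = [14.300,15.200,37.000]
diag = √(36.2²+37²+36.4²) = √4004.4 = 63.280


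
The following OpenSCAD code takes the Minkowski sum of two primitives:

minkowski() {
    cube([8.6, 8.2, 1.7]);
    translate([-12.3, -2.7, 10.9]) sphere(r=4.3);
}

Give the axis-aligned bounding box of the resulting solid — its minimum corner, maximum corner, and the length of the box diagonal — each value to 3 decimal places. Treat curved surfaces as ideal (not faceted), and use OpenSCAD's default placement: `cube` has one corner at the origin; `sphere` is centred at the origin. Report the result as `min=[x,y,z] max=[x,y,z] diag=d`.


A = translate([-12.3, -2.7, 10.9]) sphere(r=4.3) → bbox [-16.6,-7,6.6] .. [-8,1.6,15.2]
B = cube([8.6, 8.2, 1.7]) → bbox [0,0,0] .. [8.6,8.2,1.7]
lo = A.lo+B.lo = [-16.6+0, -7+0, 6.6+0] = [-16.600,-7.000,6.600]
hi = A.hi+B.hi = [-8+8.6, 1.6+8.2, 15.2+1.7] = [0.600,9.800,16.900]
diag = √(17.2²+16.8²+10.3²) = √684.17 = 26.157

min=[-16.600,-7.000,6.600] max=[0.600,9.800,16.900] diag=26.157


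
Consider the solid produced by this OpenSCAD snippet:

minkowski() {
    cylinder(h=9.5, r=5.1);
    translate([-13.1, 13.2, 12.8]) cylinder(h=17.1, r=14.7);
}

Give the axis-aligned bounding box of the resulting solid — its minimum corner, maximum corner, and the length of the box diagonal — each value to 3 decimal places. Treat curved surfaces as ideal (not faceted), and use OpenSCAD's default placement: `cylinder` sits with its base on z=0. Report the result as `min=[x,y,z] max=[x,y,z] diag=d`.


min=[-32.900,-6.600,12.800] max=[6.700,33.000,39.400] diag=61.999

A = translate([-13.1, 13.2, 12.8]) cylinder(h=17.1, r=14.7) → bbox [-27.8,-1.5,12.8] .. [1.6,27.9,29.9]
B = cylinder(h=9.5, r=5.1) → bbox [-5.1,-5.1,0] .. [5.1,5.1,9.5]
lo = A.lo+B.lo = [-27.8-5.1, -1.5-5.1, 12.8+0] = [-32.900,-6.600,12.800]
hi = A.hi+B.hi = [1.6+5.1, 27.9+5.1, 29.9+9.5] = [6.700,33.000,39.400]
diag = √(39.6²+39.6²+26.6²) = √3843.88 = 61.999


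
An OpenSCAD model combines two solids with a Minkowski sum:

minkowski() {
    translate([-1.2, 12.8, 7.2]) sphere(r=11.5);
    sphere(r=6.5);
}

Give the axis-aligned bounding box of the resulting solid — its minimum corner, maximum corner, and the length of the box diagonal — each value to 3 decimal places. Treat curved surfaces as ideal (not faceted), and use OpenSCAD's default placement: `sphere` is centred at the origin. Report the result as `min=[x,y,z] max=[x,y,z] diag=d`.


min=[-19.200,-5.200,-10.800] max=[16.800,30.800,25.200] diag=62.354

A = translate([-1.2, 12.8, 7.2]) sphere(r=11.5) → bbox [-12.7,1.3,-4.3] .. [10.3,24.3,18.7]
B = sphere(r=6.5) → bbox [-6.5,-6.5,-6.5] .. [6.5,6.5,6.5]
lo = A.lo+B.lo = [-12.7-6.5, 1.3-6.5, -4.3-6.5] = [-19.200,-5.200,-10.800]
hi = A.hi+B.hi = [10.3+6.5, 24.3+6.5, 18.7+6.5] = [16.800,30.800,25.200]
diag = √(36²+36²+36²) = √3888 = 62.354


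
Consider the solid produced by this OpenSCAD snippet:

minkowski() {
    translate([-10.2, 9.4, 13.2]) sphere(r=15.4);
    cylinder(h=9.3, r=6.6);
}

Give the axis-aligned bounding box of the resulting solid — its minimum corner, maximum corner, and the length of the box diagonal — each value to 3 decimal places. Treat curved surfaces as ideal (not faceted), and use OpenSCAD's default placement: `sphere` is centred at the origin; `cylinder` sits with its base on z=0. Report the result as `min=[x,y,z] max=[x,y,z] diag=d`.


A = translate([-10.2, 9.4, 13.2]) sphere(r=15.4) → bbox [-25.6,-6,-2.2] .. [5.2,24.8,28.6]
B = cylinder(h=9.3, r=6.6) → bbox [-6.6,-6.6,0] .. [6.6,6.6,9.3]
lo = A.lo+B.lo = [-25.6-6.6, -6-6.6, -2.2+0] = [-32.200,-12.600,-2.200]
hi = A.hi+B.hi = [5.2+6.6, 24.8+6.6, 28.6+9.3] = [11.800,31.400,37.900]
diag = √(44²+44²+40.1²) = √5480.01 = 74.027

min=[-32.200,-12.600,-2.200] max=[11.800,31.400,37.900] diag=74.027


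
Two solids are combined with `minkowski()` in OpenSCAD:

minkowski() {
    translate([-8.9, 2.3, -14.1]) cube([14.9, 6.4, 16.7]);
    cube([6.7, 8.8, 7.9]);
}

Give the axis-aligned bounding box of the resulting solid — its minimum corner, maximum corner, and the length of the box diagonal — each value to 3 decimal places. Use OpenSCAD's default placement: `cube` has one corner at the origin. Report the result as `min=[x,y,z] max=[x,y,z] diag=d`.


A = translate([-8.9, 2.3, -14.1]) cube([14.9, 6.4, 16.7]) → bbox [-8.9,2.3,-14.1] .. [6,8.7,2.6]
B = cube([6.7, 8.8, 7.9]) → bbox [0,0,0] .. [6.7,8.8,7.9]
lo = A.lo+B.lo = [-8.9+0, 2.3+0, -14.1+0] = [-8.900,2.300,-14.100]
hi = A.hi+B.hi = [6+6.7, 8.7+8.8, 2.6+7.9] = [12.700,17.500,10.500]
diag = √(21.6²+15.2²+24.6²) = √1302.76 = 36.094

min=[-8.900,2.300,-14.100] max=[12.700,17.500,10.500] diag=36.094


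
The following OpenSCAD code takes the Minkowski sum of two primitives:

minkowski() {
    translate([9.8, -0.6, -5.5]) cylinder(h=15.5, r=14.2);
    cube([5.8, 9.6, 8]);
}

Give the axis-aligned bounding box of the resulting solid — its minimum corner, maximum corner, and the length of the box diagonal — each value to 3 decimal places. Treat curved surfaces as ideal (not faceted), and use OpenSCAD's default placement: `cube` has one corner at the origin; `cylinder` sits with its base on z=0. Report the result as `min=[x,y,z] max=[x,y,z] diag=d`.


min=[-4.400,-14.800,-5.500] max=[29.800,23.200,18.000] diag=56.266

A = translate([9.8, -0.6, -5.5]) cylinder(h=15.5, r=14.2) → bbox [-4.4,-14.8,-5.5] .. [24,13.6,10]
B = cube([5.8, 9.6, 8]) → bbox [0,0,0] .. [5.8,9.6,8]
lo = A.lo+B.lo = [-4.4+0, -14.8+0, -5.5+0] = [-4.400,-14.800,-5.500]
hi = A.hi+B.hi = [24+5.8, 13.6+9.6, 10+8] = [29.800,23.200,18.000]
diag = √(34.2²+38²+23.5²) = √3165.89 = 56.266


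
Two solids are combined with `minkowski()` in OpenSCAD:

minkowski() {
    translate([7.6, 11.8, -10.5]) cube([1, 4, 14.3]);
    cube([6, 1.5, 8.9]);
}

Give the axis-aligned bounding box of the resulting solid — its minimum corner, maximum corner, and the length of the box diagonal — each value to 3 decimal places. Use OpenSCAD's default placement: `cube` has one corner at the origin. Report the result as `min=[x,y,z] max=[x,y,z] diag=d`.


min=[7.600,11.800,-10.500] max=[14.600,17.300,12.700] diag=24.849

A = translate([7.6, 11.8, -10.5]) cube([1, 4, 14.3]) → bbox [7.6,11.8,-10.5] .. [8.6,15.8,3.8]
B = cube([6, 1.5, 8.9]) → bbox [0,0,0] .. [6,1.5,8.9]
lo = A.lo+B.lo = [7.6+0, 11.8+0, -10.5+0] = [7.600,11.800,-10.500]
hi = A.hi+B.hi = [8.6+6, 15.8+1.5, 3.8+8.9] = [14.600,17.300,12.700]
diag = √(7²+5.5²+23.2²) = √617.49 = 24.849


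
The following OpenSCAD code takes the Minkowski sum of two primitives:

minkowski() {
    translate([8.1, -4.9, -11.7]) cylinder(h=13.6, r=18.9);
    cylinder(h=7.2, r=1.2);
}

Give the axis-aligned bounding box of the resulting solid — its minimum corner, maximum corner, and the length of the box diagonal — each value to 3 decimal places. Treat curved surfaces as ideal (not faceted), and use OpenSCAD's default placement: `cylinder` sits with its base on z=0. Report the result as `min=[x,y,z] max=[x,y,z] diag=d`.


min=[-12.000,-25.000,-11.700] max=[28.200,15.200,9.100] diag=60.537

A = translate([8.1, -4.9, -11.7]) cylinder(h=13.6, r=18.9) → bbox [-10.8,-23.8,-11.7] .. [27,14,1.9]
B = cylinder(h=7.2, r=1.2) → bbox [-1.2,-1.2,0] .. [1.2,1.2,7.2]
lo = A.lo+B.lo = [-10.8-1.2, -23.8-1.2, -11.7+0] = [-12.000,-25.000,-11.700]
hi = A.hi+B.hi = [27+1.2, 14+1.2, 1.9+7.2] = [28.200,15.200,9.100]
diag = √(40.2²+40.2²+20.8²) = √3664.72 = 60.537


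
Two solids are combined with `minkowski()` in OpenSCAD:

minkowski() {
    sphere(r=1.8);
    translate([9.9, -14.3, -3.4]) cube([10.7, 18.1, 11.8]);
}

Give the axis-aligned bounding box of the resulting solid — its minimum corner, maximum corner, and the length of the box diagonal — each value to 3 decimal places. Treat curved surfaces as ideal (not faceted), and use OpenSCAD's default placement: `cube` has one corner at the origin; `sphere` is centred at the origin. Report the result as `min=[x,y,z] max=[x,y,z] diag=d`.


min=[8.100,-16.100,-5.200] max=[22.400,5.600,10.200] diag=30.208

A = translate([9.9, -14.3, -3.4]) cube([10.7, 18.1, 11.8]) → bbox [9.9,-14.3,-3.4] .. [20.6,3.8,8.4]
B = sphere(r=1.8) → bbox [-1.8,-1.8,-1.8] .. [1.8,1.8,1.8]
lo = A.lo+B.lo = [9.9-1.8, -14.3-1.8, -3.4-1.8] = [8.100,-16.100,-5.200]
hi = A.hi+B.hi = [20.6+1.8, 3.8+1.8, 8.4+1.8] = [22.400,5.600,10.200]
diag = √(14.3²+21.7²+15.4²) = √912.54 = 30.208


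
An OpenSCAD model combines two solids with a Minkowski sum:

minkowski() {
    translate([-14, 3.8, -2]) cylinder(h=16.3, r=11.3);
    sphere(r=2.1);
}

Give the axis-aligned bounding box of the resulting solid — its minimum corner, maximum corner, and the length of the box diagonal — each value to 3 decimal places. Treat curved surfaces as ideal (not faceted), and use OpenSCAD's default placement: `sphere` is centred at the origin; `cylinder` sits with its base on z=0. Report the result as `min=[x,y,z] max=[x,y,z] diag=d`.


A = translate([-14, 3.8, -2]) cylinder(h=16.3, r=11.3) → bbox [-25.3,-7.5,-2] .. [-2.7,15.1,14.3]
B = sphere(r=2.1) → bbox [-2.1,-2.1,-2.1] .. [2.1,2.1,2.1]
lo = A.lo+B.lo = [-25.3-2.1, -7.5-2.1, -2-2.1] = [-27.400,-9.600,-4.100]
hi = A.hi+B.hi = [-2.7+2.1, 15.1+2.1, 14.3+2.1] = [-0.600,17.200,16.400]
diag = √(26.8²+26.8²+20.5²) = √1856.73 = 43.090

min=[-27.400,-9.600,-4.100] max=[-0.600,17.200,16.400] diag=43.090
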